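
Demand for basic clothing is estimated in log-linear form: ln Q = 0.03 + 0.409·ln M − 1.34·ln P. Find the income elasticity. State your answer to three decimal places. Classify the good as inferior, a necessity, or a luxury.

0.409 (necessity)

In a log-linear demand, the coefficient on ln M is the income elasticity.
So η = 0.409.
0 < η < 1 ⇒ necessity.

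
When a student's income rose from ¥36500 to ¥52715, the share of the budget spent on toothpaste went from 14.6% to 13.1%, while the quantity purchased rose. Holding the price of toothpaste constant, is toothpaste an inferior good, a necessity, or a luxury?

necessity

Quantity rises but the budget share falls as income rises, so 0 < η < 1.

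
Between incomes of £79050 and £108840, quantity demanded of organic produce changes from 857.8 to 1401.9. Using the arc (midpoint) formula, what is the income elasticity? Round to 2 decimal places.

ΔQ = 1401.9 − 857.8 = 544.1; midpoint Q̄ = (857.8 + 1401.9)/2 = 1129.85.
ΔI = 108840 − 79050 = 29790; midpoint Ī = (79050 + 108840)/2 = 93945.
η = (ΔQ/Q̄) ÷ (ΔI/Ī) = (544.1/1129.85) ÷ (29790/93945) = 1.52.

1.52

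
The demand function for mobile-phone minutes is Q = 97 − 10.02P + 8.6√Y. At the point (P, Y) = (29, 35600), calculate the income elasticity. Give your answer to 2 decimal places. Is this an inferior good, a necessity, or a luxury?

0.57 (necessity)

At P = 29, Y = 35600: Q = 1429.065.
Holding P constant, ∂Q/∂Y = 8.6/(2√Y) = 0.02279.
η_Y = (∂Q/∂Y)·(Y/Q) = 0.02279 × (35600/1429.065) = 0.57.
Since 0 < η < 1, this is a necessity.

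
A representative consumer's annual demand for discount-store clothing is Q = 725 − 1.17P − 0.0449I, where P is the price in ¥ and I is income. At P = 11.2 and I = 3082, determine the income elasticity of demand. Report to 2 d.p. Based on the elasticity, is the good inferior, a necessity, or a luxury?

At P = 11.2, I = 3082: Q = 573.514.
Holding P constant, ∂Q/∂I = −0.0449.
η_I = (∂Q/∂I)·(I/Q) = -0.0449 × (3082/573.514) = -0.24.
Since η < 0, this is an inferior good.

-0.24 (inferior good)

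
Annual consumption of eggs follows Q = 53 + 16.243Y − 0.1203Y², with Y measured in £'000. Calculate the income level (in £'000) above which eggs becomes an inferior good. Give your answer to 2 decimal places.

dQ/dY = 16.243 − 0.2406Y.
The good is inferior where dQ/dY < 0. Setting dQ/dY = 0 gives Y = 16.243 / 0.2406 = 67.51.

67.51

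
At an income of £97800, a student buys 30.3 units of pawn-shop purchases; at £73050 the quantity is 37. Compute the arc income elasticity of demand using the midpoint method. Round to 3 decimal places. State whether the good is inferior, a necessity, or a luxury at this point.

-0.687 (inferior good)

ΔQ = 37 − 30.3 = 6.7; midpoint Q̄ = (30.3 + 37)/2 = 33.65.
ΔI = 73050 − 97800 = -24750; midpoint Ī = (97800 + 73050)/2 = 85425.
η = (ΔQ/Q̄) ÷ (ΔI/Ī) = (6.7/33.65) ÷ (-24750/85425) = -0.687.
η < 0 ⇒ inferior good.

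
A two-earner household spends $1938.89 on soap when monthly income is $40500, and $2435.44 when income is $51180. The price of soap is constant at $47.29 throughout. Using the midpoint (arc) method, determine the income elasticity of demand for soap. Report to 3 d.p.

With a constant price, Q₁ = 1938.89/47.29 = 41.000 and Q₂ = 2435.44/47.29 = 51.500 (equivalently, work directly with expenditure since P cancels).
Midpoint %ΔQ = (2435.44 − 1938.89)/2187.17 = 0.22703; midpoint %ΔI = (51180 − 40500)/45840 = 0.23298.
η = 0.22703 / 0.23298 = 0.974.

0.974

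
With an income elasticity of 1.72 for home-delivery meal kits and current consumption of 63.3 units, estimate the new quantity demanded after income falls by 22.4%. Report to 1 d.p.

%ΔQ ≈ η × %ΔI = 1.72 × (-22.4%) = -38.528%.
New Q ≈ 63.3 × (1 − 0.38528) = 38.9.

38.9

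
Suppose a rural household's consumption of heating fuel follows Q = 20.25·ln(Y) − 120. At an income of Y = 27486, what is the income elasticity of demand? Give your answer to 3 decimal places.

0.233

At Y = 27486: Q = 86.984.
dQ/dY = 20.25/Y = 0.000736739 at this income.
η = (dQ/dY)·(Y/Q) = 0.000736739 × (27486/86.984) = 0.233.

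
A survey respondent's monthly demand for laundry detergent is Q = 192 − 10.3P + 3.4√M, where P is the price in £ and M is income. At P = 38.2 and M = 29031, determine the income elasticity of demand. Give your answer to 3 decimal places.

0.767

At P = 38.2, M = 29031: Q = 377.849.
Holding P constant, ∂Q/∂M = 3.4/(2√M) = 0.00997741.
η_M = (∂Q/∂M)·(M/Q) = 0.00997741 × (29031/377.849) = 0.767.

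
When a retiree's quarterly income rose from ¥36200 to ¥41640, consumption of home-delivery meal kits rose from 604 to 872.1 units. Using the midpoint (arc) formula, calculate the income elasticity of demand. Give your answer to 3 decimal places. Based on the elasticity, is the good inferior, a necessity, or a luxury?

ΔQ = 872.1 − 604 = 268.1; midpoint Q̄ = (604 + 872.1)/2 = 738.05.
ΔI = 41640 − 36200 = 5440; midpoint Ī = (36200 + 41640)/2 = 38920.
η = (ΔQ/Q̄) ÷ (ΔI/Ī) = (268.1/738.05) ÷ (5440/38920) = 2.599.
η > 1 ⇒ luxury.

2.599 (luxury)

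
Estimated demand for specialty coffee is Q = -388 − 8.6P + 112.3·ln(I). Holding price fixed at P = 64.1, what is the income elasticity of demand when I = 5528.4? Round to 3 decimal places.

3.940

At P = 64.1, I = 5528.4: Q = 28.503.
Holding P constant, ∂Q/∂I = 112.3/I = 0.0203133.
η_I = (∂Q/∂I)·(I/Q) = 0.0203133 × (5528.4/28.503) = 3.940.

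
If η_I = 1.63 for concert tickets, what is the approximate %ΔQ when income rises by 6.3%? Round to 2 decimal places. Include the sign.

10.27%

%ΔQ ≈ η × %ΔI = 1.63 × 6.3% = 10.27%.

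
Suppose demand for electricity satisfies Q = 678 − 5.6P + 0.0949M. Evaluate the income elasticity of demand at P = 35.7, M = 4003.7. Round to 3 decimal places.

0.443

At P = 35.7, M = 4003.7: Q = 858.031.
Holding P constant, ∂Q/∂M = 0.0949.
η_M = (∂Q/∂M)·(M/Q) = 0.0949 × (4003.7/858.031) = 0.443.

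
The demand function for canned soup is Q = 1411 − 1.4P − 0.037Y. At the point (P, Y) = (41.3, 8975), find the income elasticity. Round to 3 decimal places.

At P = 41.3, Y = 8975: Q = 1021.105.
Holding P constant, ∂Q/∂Y = −0.037.
η_Y = (∂Q/∂Y)·(Y/Q) = -0.037 × (8975/1021.105) = -0.325.

-0.325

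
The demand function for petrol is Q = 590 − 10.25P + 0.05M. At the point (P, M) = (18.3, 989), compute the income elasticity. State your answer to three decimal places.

0.109

At P = 18.3, M = 989: Q = 451.875.
Holding P constant, ∂Q/∂M = 0.05.
η_M = (∂Q/∂M)·(M/Q) = 0.05 × (989/451.875) = 0.109.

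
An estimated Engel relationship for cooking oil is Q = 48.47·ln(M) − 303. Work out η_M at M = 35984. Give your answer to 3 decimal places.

0.236

At M = 35984: Q = 205.491.
dQ/dM = 48.47/M = 0.00134699 at this income.
η = (dQ/dM)·(M/Q) = 0.00134699 × (35984/205.491) = 0.236.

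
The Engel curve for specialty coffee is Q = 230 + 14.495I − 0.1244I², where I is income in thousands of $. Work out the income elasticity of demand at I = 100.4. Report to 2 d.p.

At I = 100.4: Q = 431.3261.
dQ/dI = 14.495 − 0.2488I = -10.48452.
η = (dQ/dI)·(I/Q) = -10.48452 × (100.4/431.3261) = -2.44.

-2.44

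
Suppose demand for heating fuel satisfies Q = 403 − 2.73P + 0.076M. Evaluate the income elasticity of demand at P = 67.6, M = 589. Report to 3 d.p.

0.170

At P = 67.6, M = 589: Q = 263.216.
Holding P constant, ∂Q/∂M = 0.076.
η_M = (∂Q/∂M)·(M/Q) = 0.076 × (589/263.216) = 0.170.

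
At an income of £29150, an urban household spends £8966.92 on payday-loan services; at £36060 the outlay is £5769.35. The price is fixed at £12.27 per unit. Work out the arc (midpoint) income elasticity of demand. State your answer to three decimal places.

-2.048

With a constant price, Q₁ = 8966.92/12.27 = 730.800 and Q₂ = 5769.35/12.27 = 470.200 (equivalently, work directly with expenditure since P cancels).
Midpoint %ΔQ = (5769.35 − 8966.92)/7368.14 = -0.43397; midpoint %ΔI = (36060 − 29150)/32605 = 0.21193.
η = -0.43397 / 0.21193 = -2.048.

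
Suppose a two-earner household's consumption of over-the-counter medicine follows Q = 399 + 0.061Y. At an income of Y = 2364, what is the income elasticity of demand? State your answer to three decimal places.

0.265

At Y = 2364: Q = 543.204.
dQ/dY = 0.061.
η = (dQ/dY)·(Y/Q) = 0.061 × (2364/543.204) = 0.265.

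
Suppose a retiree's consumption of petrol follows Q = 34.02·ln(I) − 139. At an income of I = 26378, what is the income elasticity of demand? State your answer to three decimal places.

0.164

At I = 26378: Q = 207.333.
dQ/dI = 34.02/I = 0.00128971 at this income.
η = (dQ/dI)·(I/Q) = 0.00128971 × (26378/207.333) = 0.164.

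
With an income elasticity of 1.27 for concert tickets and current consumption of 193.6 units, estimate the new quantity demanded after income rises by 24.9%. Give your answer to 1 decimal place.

254.8

%ΔQ ≈ η × %ΔI = 1.27 × 24.9% = 31.623%.
New Q ≈ 193.6 × (1 + 0.31623) = 254.8.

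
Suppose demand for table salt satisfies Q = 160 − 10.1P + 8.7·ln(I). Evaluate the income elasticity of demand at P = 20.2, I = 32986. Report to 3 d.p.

0.187

At P = 20.2, I = 32986: Q = 46.493.
Holding P constant, ∂Q/∂I = 8.7/I = 0.000263748.
η_I = (∂Q/∂I)·(I/Q) = 0.000263748 × (32986/46.493) = 0.187.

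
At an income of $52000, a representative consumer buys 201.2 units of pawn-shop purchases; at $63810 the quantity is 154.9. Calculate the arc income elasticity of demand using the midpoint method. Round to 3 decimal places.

-1.275

ΔQ = 154.9 − 201.2 = -46.3; midpoint Q̄ = (201.2 + 154.9)/2 = 178.05.
ΔI = 63810 − 52000 = 11810; midpoint Ī = (52000 + 63810)/2 = 57905.
η = (ΔQ/Q̄) ÷ (ΔI/Ī) = (-46.3/178.05) ÷ (11810/57905) = -1.275.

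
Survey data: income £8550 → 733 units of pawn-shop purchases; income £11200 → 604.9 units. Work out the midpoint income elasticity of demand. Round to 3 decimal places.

ΔQ = 604.9 − 733 = -128.1; midpoint Q̄ = (733 + 604.9)/2 = 668.95.
ΔI = 11200 − 8550 = 2650; midpoint Ī = (8550 + 11200)/2 = 9875.
η = (ΔQ/Q̄) ÷ (ΔI/Ī) = (-128.1/668.95) ÷ (2650/9875) = -0.714.

-0.714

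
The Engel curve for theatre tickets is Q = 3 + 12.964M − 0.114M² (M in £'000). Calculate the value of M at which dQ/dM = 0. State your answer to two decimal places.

56.86

dQ/dM = 12.964 − 0.228M.
The good is inferior where dQ/dM < 0. Setting dQ/dM = 0 gives M = 12.964 / 0.228 = 56.86.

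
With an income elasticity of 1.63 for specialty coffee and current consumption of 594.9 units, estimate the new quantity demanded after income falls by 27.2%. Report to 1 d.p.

%ΔQ ≈ η × %ΔI = 1.63 × (-27.2%) = -44.336%.
New Q ≈ 594.9 × (1 − 0.44336) = 331.1.

331.1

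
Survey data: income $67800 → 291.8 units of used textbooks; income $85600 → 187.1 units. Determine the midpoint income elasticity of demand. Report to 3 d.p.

ΔQ = 187.1 − 291.8 = -104.7; midpoint Q̄ = (291.8 + 187.1)/2 = 239.45.
ΔI = 85600 − 67800 = 17800; midpoint Ī = (67800 + 85600)/2 = 76700.
η = (ΔQ/Q̄) ÷ (ΔI/Ī) = (-104.7/239.45) ÷ (17800/76700) = -1.884.

-1.884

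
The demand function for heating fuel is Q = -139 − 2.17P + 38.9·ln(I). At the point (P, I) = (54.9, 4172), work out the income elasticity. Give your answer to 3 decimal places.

At P = 54.9, I = 4172: Q = 66.143.
Holding P constant, ∂Q/∂I = 38.9/I = 0.00932407.
η_I = (∂Q/∂I)·(I/Q) = 0.00932407 × (4172/66.143) = 0.588.

0.588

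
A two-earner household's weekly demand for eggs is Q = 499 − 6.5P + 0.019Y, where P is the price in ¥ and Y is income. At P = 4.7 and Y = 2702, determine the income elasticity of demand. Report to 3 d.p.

0.099

At P = 4.7, Y = 2702: Q = 519.788.
Holding P constant, ∂Q/∂Y = 0.019.
η_Y = (∂Q/∂Y)·(Y/Q) = 0.019 × (2702/519.788) = 0.099.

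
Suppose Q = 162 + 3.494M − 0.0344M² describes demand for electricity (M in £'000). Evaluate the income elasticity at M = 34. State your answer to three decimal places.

At M = 34: Q = 241.0296.
dQ/dM = 3.494 − 0.0688M = 1.15480.
η = (dQ/dM)·(M/Q) = 1.15480 × (34/241.0296) = 0.163.

0.163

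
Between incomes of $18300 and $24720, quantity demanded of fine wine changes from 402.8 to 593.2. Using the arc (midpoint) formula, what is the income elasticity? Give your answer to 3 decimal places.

ΔQ = 593.2 − 402.8 = 190.4; midpoint Q̄ = (402.8 + 593.2)/2 = 498.
ΔI = 24720 − 18300 = 6420; midpoint Ī = (18300 + 24720)/2 = 21510.
η = (ΔQ/Q̄) ÷ (ΔI/Ī) = (190.4/498) ÷ (6420/21510) = 1.281.

1.281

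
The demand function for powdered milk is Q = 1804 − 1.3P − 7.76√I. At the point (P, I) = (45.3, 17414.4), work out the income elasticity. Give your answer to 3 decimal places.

-0.710

At P = 45.3, I = 17414.4: Q = 721.072.
Holding P constant, ∂Q/∂I = -7.76/(2√I) = -0.029402.
η_I = (∂Q/∂I)·(I/Q) = -0.029402 × (17414.4/721.072) = -0.710.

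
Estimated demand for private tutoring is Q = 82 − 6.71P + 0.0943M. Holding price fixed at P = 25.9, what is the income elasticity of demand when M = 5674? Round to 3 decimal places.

1.207

At P = 25.9, M = 5674: Q = 443.269.
Holding P constant, ∂Q/∂M = 0.0943.
η_M = (∂Q/∂M)·(M/Q) = 0.0943 × (5674/443.269) = 1.207.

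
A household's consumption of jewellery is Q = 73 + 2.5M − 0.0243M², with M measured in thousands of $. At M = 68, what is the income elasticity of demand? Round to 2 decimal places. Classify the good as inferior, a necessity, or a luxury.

-0.42 (inferior good)

At M = 68: Q = 130.6368.
dQ/dM = 2.5 − 0.0486M = -0.80480.
η = (dQ/dM)·(M/Q) = -0.80480 × (68/130.6368) = -0.42.
η < 0 ⇒ inferior good.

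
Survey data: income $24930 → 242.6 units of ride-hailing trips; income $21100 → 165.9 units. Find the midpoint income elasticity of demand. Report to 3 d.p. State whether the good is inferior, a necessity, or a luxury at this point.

2.257 (luxury)

ΔQ = 165.9 − 242.6 = -76.7; midpoint Q̄ = (242.6 + 165.9)/2 = 204.25.
ΔI = 21100 − 24930 = -3830; midpoint Ī = (24930 + 21100)/2 = 23015.
η = (ΔQ/Q̄) ÷ (ΔI/Ī) = (-76.7/204.25) ÷ (-3830/23015) = 2.257.
η > 1 ⇒ luxury.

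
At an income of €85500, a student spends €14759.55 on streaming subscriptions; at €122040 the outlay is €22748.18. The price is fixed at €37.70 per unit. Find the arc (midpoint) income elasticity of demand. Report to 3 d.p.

1.210

With a constant price, Q₁ = 14759.55/37.70 = 391.500 and Q₂ = 22748.18/37.70 = 603.400 (equivalently, work directly with expenditure since P cancels).
Midpoint %ΔQ = (22748.18 − 14759.55)/18753.86 = 0.42597; midpoint %ΔI = (122040 − 85500)/103770 = 0.35212.
η = 0.42597 / 0.35212 = 1.210.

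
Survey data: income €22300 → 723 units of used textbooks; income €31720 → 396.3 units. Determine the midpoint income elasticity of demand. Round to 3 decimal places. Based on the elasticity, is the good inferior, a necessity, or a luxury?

ΔQ = 396.3 − 723 = -326.7; midpoint Q̄ = (723 + 396.3)/2 = 559.65.
ΔI = 31720 − 22300 = 9420; midpoint Ī = (22300 + 31720)/2 = 27010.
η = (ΔQ/Q̄) ÷ (ΔI/Ī) = (-326.7/559.65) ÷ (9420/27010) = -1.674.
η < 0 ⇒ inferior good.

-1.674 (inferior good)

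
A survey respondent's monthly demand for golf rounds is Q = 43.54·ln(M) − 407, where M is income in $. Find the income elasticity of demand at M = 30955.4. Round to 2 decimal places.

1.01

At M = 30955.4: Q = 43.217.
dQ/dM = 43.54/M = 0.00140654 at this income.
η = (dQ/dM)·(M/Q) = 0.00140654 × (30955.4/43.217) = 1.01.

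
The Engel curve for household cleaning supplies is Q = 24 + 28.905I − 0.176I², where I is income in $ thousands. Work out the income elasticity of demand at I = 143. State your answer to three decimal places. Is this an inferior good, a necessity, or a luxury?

At I = 143: Q = 558.3910.
dQ/dI = 28.905 − 0.352I = -21.43100.
η = (dQ/dI)·(I/Q) = -21.43100 × (143/558.3910) = -5.488.
η < 0 ⇒ inferior good.

-5.488 (inferior good)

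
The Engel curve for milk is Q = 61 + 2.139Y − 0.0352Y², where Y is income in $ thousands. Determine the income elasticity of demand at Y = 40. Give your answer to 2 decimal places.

-0.30

At Y = 40: Q = 90.2400.
dQ/dY = 2.139 − 0.0704Y = -0.67700.
η = (dQ/dY)·(Y/Q) = -0.67700 × (40/90.2400) = -0.30.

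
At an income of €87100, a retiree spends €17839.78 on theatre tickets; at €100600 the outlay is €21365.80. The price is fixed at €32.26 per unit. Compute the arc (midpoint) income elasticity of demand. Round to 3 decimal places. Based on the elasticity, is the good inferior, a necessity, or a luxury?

1.250 (luxury)

With a constant price, Q₁ = 17839.78/32.26 = 553.000 and Q₂ = 21365.80/32.26 = 662.300 (equivalently, work directly with expenditure since P cancels).
Midpoint %ΔQ = (21365.80 − 17839.78)/19602.79 = 0.17987; midpoint %ΔI = (100600 − 87100)/93850 = 0.14385.
η = 0.17987 / 0.14385 = 1.250.
η > 1 ⇒ luxury.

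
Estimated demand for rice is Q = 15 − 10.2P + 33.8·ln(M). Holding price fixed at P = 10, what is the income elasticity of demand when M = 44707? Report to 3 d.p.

0.123

At P = 10, M = 44707: Q = 274.927.
Holding P constant, ∂Q/∂M = 33.8/M = 0.000756034.
η_M = (∂Q/∂M)·(M/Q) = 0.000756034 × (44707/274.927) = 0.123.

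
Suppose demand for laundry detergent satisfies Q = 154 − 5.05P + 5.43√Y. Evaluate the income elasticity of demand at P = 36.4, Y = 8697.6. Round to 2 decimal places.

0.53

At P = 36.4, Y = 8697.6: Q = 476.587.
Holding P constant, ∂Q/∂Y = 5.43/(2√Y) = 0.0291119.
η_Y = (∂Q/∂Y)·(Y/Q) = 0.0291119 × (8697.6/476.587) = 0.53.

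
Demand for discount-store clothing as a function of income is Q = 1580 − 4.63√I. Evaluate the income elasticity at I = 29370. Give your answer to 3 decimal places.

At I = 29370: Q = 786.526.
dQ/dI = -4.63/(2√I) = -0.0135082 at this income.
η = (dQ/dI)·(I/Q) = -0.0135082 × (29370/786.526) = -0.504.

-0.504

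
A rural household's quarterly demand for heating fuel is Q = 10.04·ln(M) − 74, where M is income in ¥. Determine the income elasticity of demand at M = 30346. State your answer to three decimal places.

0.339

At M = 30346: Q = 29.617.
dQ/dM = 10.04/M = 0.000330851 at this income.
η = (dQ/dM)·(M/Q) = 0.000330851 × (30346/29.617) = 0.339.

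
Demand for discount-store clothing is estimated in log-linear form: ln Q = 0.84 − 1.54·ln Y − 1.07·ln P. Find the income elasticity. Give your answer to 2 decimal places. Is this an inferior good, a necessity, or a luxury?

-1.54 (inferior good)

In a log-linear demand, the coefficient on ln Y is the income elasticity.
So η = -1.54.
η < 0 ⇒ inferior good.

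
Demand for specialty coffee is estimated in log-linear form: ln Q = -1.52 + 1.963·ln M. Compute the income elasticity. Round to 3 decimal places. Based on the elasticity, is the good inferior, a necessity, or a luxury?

1.963 (luxury)

In a log-linear demand, the coefficient on ln M is the income elasticity.
So η = 1.963.
η > 1 ⇒ luxury.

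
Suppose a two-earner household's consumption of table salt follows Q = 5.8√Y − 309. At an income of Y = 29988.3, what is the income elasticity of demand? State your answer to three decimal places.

At Y = 29988.3: Q = 695.394.
dQ/dY = 5.8/(2√Y) = 0.0167464 at this income.
η = (dQ/dY)·(Y/Q) = 0.0167464 × (29988.3/695.394) = 0.722.

0.722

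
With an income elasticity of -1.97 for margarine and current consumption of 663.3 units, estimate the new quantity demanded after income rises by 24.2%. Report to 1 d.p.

347.1

%ΔQ ≈ η × %ΔI = -1.97 × 24.2% = -47.674%.
New Q ≈ 663.3 × (1 − 0.47674) = 347.1.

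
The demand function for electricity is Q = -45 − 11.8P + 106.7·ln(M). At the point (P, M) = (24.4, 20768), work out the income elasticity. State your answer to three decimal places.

0.147

At P = 24.4, M = 20768: Q = 727.803.
Holding P constant, ∂Q/∂M = 106.7/M = 0.00513771.
η_M = (∂Q/∂M)·(M/Q) = 0.00513771 × (20768/727.803) = 0.147.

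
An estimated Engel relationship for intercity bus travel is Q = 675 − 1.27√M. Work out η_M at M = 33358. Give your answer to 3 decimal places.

At M = 33358: Q = 443.045.
dQ/dM = -1.27/(2√M) = -0.00347675 at this income.
η = (dQ/dM)·(M/Q) = -0.00347675 × (33358/443.045) = -0.262.

-0.262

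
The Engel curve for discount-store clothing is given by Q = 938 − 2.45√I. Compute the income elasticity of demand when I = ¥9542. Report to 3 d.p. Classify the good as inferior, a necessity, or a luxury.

-0.171 (inferior good)

At I = 9542: Q = 698.676.
dQ/dI = -2.45/(2√I) = -0.0125405 at this income.
η = (dQ/dI)·(I/Q) = -0.0125405 × (9542/698.676) = -0.171.
Since η < 0, the good is an inferior good.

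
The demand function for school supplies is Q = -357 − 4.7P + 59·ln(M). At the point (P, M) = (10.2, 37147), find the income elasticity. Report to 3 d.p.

At P = 10.2, M = 37147: Q = 215.896.
Holding P constant, ∂Q/∂M = 59/M = 0.00158828.
η_M = (∂Q/∂M)·(M/Q) = 0.00158828 × (37147/215.896) = 0.273.

0.273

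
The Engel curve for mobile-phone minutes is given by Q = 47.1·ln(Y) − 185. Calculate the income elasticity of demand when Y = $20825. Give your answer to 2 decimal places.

At Y = 20825: Q = 283.358.
dQ/dY = 47.1/Y = 0.0022617 at this income.
η = (dQ/dY)·(Y/Q) = 0.0022617 × (20825/283.358) = 0.17.

0.17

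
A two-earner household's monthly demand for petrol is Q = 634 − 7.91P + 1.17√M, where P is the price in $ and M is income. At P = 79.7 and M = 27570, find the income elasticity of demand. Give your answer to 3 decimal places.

0.491

At P = 79.7, M = 27570: Q = 197.842.
Holding P constant, ∂Q/∂M = 1.17/(2√M) = 0.0035232.
η_M = (∂Q/∂M)·(M/Q) = 0.0035232 × (27570/197.842) = 0.491.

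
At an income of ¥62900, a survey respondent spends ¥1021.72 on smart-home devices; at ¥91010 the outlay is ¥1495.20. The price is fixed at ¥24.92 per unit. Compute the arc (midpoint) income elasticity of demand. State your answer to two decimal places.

With a constant price, Q₁ = 1021.72/24.92 = 41.000 and Q₂ = 1495.20/24.92 = 60.000 (equivalently, work directly with expenditure since P cancels).
Midpoint %ΔQ = (1495.20 − 1021.72)/1258.46 = 0.37624; midpoint %ΔI = (91010 − 62900)/76955 = 0.36528.
η = 0.37624 / 0.36528 = 1.03.

1.03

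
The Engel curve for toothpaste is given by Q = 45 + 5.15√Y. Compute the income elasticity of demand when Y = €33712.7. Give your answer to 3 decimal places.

0.477

At Y = 33712.7: Q = 990.592.
dQ/dY = 5.15/(2√Y) = 0.0140243 at this income.
η = (dQ/dY)·(Y/Q) = 0.0140243 × (33712.7/990.592) = 0.477.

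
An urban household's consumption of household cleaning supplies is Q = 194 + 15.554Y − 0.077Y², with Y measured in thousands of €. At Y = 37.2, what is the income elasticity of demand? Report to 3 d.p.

At Y = 37.2: Q = 666.0531.
dQ/dY = 15.554 − 0.154Y = 9.82520.
η = (dQ/dY)·(Y/Q) = 9.82520 × (37.2/666.0531) = 0.549.

0.549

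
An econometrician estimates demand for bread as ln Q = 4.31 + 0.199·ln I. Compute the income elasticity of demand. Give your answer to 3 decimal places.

0.199

In a log-linear demand, the coefficient on ln I is the income elasticity.
So η = 0.199.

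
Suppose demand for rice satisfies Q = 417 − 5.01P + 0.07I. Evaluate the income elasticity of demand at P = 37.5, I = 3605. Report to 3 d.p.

At P = 37.5, I = 3605: Q = 481.475.
Holding P constant, ∂Q/∂I = 0.07.
η_I = (∂Q/∂I)·(I/Q) = 0.07 × (3605/481.475) = 0.524.

0.524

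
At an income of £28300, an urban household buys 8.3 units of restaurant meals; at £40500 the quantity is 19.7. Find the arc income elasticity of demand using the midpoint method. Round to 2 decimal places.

2.30

ΔQ = 19.7 − 8.3 = 11.4; midpoint Q̄ = (8.3 + 19.7)/2 = 14.
ΔI = 40500 − 28300 = 12200; midpoint Ī = (28300 + 40500)/2 = 34400.
η = (ΔQ/Q̄) ÷ (ΔI/Ī) = (11.4/14) ÷ (12200/34400) = 2.30.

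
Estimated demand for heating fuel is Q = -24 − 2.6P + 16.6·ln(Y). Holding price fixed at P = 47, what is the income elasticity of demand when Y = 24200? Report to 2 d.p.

0.78

At P = 47, Y = 24200: Q = 21.362.
Holding P constant, ∂Q/∂Y = 16.6/Y = 0.00068595.
η_Y = (∂Q/∂Y)·(Y/Q) = 0.00068595 × (24200/21.362) = 0.78.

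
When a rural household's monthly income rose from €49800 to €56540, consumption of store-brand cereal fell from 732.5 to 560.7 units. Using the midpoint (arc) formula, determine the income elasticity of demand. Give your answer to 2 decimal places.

ΔQ = 560.7 − 732.5 = -171.8; midpoint Q̄ = (732.5 + 560.7)/2 = 646.6.
ΔI = 56540 − 49800 = 6740; midpoint Ī = (49800 + 56540)/2 = 53170.
η = (ΔQ/Q̄) ÷ (ΔI/Ī) = (-171.8/646.6) ÷ (6740/53170) = -2.10.

-2.10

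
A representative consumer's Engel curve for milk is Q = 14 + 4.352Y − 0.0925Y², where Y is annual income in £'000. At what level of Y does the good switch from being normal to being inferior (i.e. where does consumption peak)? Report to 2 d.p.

23.52

dQ/dY = 4.352 − 0.185Y.
The good is inferior where dQ/dY < 0. Setting dQ/dY = 0 gives Y = 4.352 / 0.185 = 23.52.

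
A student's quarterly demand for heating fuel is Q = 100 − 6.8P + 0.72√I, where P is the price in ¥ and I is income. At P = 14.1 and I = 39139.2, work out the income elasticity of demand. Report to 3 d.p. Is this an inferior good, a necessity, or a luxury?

At P = 14.1, I = 39139.2: Q = 146.562.
Holding P constant, ∂Q/∂I = 0.72/(2√I) = 0.00181969.
η_I = (∂Q/∂I)·(I/Q) = 0.00181969 × (39139.2/146.562) = 0.486.
Since 0 < η < 1, this is a necessity.

0.486 (necessity)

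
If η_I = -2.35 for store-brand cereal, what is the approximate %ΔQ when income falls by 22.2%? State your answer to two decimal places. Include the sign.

%ΔQ ≈ η × %ΔI = -2.35 × (-22.2%) = 52.17%.

52.17%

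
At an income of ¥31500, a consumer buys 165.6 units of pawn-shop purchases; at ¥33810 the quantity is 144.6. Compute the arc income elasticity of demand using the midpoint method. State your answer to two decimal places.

ΔQ = 144.6 − 165.6 = -21; midpoint Q̄ = (165.6 + 144.6)/2 = 155.1.
ΔI = 33810 − 31500 = 2310; midpoint Ī = (31500 + 33810)/2 = 32655.
η = (ΔQ/Q̄) ÷ (ΔI/Ī) = (-21/155.1) ÷ (2310/32655) = -1.91.

-1.91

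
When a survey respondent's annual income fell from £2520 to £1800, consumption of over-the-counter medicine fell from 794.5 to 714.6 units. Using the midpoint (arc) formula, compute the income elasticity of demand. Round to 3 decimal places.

ΔQ = 714.6 − 794.5 = -79.9; midpoint Q̄ = (794.5 + 714.6)/2 = 754.55.
ΔI = 1800 − 2520 = -720; midpoint Ī = (2520 + 1800)/2 = 2160.
η = (ΔQ/Q̄) ÷ (ΔI/Ī) = (-79.9/754.55) ÷ (-720/2160) = 0.318.

0.318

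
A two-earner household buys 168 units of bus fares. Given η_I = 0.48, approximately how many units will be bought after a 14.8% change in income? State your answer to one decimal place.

%ΔQ ≈ η × %ΔI = 0.48 × 14.8% = 7.104%.
New Q ≈ 168 × (1 + 0.07104) = 179.9.

179.9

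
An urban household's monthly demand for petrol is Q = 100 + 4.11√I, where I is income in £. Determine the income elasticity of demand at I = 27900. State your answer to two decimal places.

0.44

At I = 27900: Q = 786.505.
dQ/dI = 4.11/(2√I) = 0.012303 at this income.
η = (dQ/dI)·(I/Q) = 0.012303 × (27900/786.505) = 0.44.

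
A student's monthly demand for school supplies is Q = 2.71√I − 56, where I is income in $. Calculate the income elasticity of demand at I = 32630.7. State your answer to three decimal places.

0.565

At I = 32630.7: Q = 433.534.
dQ/dI = 2.71/(2√I) = 0.00750112 at this income.
η = (dQ/dI)·(I/Q) = 0.00750112 × (32630.7/433.534) = 0.565.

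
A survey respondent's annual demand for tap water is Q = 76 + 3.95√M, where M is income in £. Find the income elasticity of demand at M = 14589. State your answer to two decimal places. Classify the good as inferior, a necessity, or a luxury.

0.43 (necessity)

At M = 14589: Q = 553.100.
dQ/dM = 3.95/(2√M) = 0.0163514 at this income.
η = (dQ/dM)·(M/Q) = 0.0163514 × (14589/553.100) = 0.43.
Since 0 < η < 1, the good is a necessity.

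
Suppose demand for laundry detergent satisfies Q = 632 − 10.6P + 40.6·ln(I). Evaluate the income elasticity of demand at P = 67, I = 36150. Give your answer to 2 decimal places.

0.12

At P = 67, I = 36150: Q = 347.915.
Holding P constant, ∂Q/∂I = 40.6/I = 0.0011231.
η_I = (∂Q/∂I)·(I/Q) = 0.0011231 × (36150/347.915) = 0.12.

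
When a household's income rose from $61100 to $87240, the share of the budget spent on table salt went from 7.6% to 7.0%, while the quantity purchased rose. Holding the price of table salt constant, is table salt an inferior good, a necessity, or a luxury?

Quantity rises but the budget share falls as income rises, so 0 < η < 1.

necessity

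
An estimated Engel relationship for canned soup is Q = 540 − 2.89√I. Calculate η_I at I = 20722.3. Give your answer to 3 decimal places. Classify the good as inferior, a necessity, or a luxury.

At I = 20722.3: Q = 123.977.
dQ/dI = -2.89/(2√I) = -0.010038 at this income.
η = (dQ/dI)·(I/Q) = -0.010038 × (20722.3/123.977) = -1.678.
Since η < 0, the good is an inferior good.

-1.678 (inferior good)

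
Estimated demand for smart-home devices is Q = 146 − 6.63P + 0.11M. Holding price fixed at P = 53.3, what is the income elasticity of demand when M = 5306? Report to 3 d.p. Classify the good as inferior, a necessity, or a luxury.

1.551 (luxury)

At P = 53.3, M = 5306: Q = 376.281.
Holding P constant, ∂Q/∂M = 0.11.
η_M = (∂Q/∂M)·(M/Q) = 0.11 × (5306/376.281) = 1.551.
Since η > 1, this is a luxury.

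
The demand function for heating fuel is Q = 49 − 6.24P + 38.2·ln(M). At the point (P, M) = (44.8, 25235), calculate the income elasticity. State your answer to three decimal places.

At P = 44.8, M = 25235: Q = 156.643.
Holding P constant, ∂Q/∂M = 38.2/M = 0.00151377.
η_M = (∂Q/∂M)·(M/Q) = 0.00151377 × (25235/156.643) = 0.244.

0.244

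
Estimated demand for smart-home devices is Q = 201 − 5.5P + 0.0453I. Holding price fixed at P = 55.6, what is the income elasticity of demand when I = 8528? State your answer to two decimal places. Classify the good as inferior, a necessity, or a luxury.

At P = 55.6, I = 8528: Q = 281.518.
Holding P constant, ∂Q/∂I = 0.0453.
η_I = (∂Q/∂I)·(I/Q) = 0.0453 × (8528/281.518) = 1.37.
Since η > 1, this is a luxury.

1.37 (luxury)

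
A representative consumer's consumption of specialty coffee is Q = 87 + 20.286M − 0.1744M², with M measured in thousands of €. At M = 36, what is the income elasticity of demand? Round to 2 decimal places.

At M = 36: Q = 591.2736.
dQ/dM = 20.286 − 0.3488M = 7.72920.
η = (dQ/dM)·(M/Q) = 7.72920 × (36/591.2736) = 0.47.

0.47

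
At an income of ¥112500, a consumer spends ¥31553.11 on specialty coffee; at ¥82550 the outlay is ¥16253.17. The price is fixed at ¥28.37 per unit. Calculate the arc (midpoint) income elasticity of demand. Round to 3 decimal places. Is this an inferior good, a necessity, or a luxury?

2.084 (luxury)

With a constant price, Q₁ = 31553.11/28.37 = 1112.200 and Q₂ = 16253.17/28.37 = 572.900 (equivalently, work directly with expenditure since P cancels).
Midpoint %ΔQ = (16253.17 − 31553.11)/23903.14 = -0.64008; midpoint %ΔI = (82550 − 112500)/97525 = -0.30710.
η = -0.64008 / -0.30710 = 2.084.
η > 1 ⇒ luxury.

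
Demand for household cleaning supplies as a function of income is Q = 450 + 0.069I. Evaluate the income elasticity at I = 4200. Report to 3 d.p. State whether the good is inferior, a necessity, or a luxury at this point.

At I = 4200: Q = 739.800.
dQ/dI = 0.069.
η = (dQ/dI)·(I/Q) = 0.069 × (4200/739.800) = 0.392.
Since 0 < η < 1, the good is a necessity.

0.392 (necessity)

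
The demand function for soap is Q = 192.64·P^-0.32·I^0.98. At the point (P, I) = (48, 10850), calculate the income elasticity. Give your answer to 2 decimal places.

0.98

For a multiplicative demand Q = A·P^α·I^β, the income elasticity is β everywhere.
Here β = 0.98, so η = 0.98.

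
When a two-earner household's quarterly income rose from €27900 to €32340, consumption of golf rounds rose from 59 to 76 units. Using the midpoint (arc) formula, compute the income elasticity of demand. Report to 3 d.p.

ΔQ = 76 − 59 = 17; midpoint Q̄ = (59 + 76)/2 = 67.5.
ΔI = 32340 − 27900 = 4440; midpoint Ī = (27900 + 32340)/2 = 30120.
η = (ΔQ/Q̄) ÷ (ΔI/Ī) = (17/67.5) ÷ (4440/30120) = 1.709.

1.709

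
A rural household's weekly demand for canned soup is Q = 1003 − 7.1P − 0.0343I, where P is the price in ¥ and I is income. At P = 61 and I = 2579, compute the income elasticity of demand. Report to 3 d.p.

At P = 61, I = 2579: Q = 481.440.
Holding P constant, ∂Q/∂I = −0.0343.
η_I = (∂Q/∂I)·(I/Q) = -0.0343 × (2579/481.440) = -0.184.

-0.184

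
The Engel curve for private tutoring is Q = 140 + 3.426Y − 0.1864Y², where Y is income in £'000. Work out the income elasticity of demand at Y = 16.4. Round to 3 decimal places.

-0.302

At Y = 16.4: Q = 146.0523.
dQ/dY = 3.426 − 0.3728Y = -2.68792.
η = (dQ/dY)·(Y/Q) = -2.68792 × (16.4/146.0523) = -0.302.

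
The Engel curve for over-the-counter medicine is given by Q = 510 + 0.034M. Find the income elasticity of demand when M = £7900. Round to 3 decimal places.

0.345

At M = 7900: Q = 778.600.
dQ/dM = 0.034.
η = (dQ/dM)·(M/Q) = 0.034 × (7900/778.600) = 0.345.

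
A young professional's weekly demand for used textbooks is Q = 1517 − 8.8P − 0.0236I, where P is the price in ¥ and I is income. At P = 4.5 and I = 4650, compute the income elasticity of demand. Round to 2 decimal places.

At P = 4.5, I = 4650: Q = 1367.660.
Holding P constant, ∂Q/∂I = −0.0236.
η_I = (∂Q/∂I)·(I/Q) = -0.0236 × (4650/1367.660) = -0.08.

-0.08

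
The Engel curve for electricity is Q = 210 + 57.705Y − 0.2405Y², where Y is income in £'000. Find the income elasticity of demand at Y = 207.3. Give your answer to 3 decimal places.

-4.740

At Y = 207.3: Q = 1837.1703.
dQ/dY = 57.705 − 0.481Y = -42.00630.
η = (dQ/dY)·(Y/Q) = -42.00630 × (207.3/1837.1703) = -4.740.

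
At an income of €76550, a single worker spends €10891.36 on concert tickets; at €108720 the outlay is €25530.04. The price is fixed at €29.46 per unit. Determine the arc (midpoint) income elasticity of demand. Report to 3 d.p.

With a constant price, Q₁ = 10891.36/29.46 = 369.700 and Q₂ = 25530.04/29.46 = 866.600 (equivalently, work directly with expenditure since P cancels).
Midpoint %ΔQ = (25530.04 − 10891.36)/18210.70 = 0.80385; midpoint %ΔI = (108720 − 76550)/92635 = 0.34728.
η = 0.80385 / 0.34728 = 2.315.

2.315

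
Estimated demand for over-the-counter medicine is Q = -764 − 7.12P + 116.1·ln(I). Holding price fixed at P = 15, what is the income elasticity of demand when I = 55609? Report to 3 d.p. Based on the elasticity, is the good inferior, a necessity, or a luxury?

0.292 (necessity)

At P = 15, I = 55609: Q = 397.720.
Holding P constant, ∂Q/∂I = 116.1/I = 0.00208779.
η_I = (∂Q/∂I)·(I/Q) = 0.00208779 × (55609/397.720) = 0.292.
Since 0 < η < 1, this is a necessity.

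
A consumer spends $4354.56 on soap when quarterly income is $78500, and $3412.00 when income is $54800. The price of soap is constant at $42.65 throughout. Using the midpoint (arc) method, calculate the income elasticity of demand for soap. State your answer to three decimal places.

With a constant price, Q₁ = 4354.56/42.65 = 102.100 and Q₂ = 3412.00/42.65 = 80.000 (equivalently, work directly with expenditure since P cancels).
Midpoint %ΔQ = (3412.00 − 4354.56)/3883.28 = -0.24272; midpoint %ΔI = (54800 − 78500)/66650 = -0.35559.
η = -0.24272 / -0.35559 = 0.683.

0.683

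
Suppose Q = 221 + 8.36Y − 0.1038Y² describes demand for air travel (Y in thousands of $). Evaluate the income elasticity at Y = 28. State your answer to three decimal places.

At Y = 28: Q = 373.7008.
dQ/dY = 8.36 − 0.2076Y = 2.54720.
η = (dQ/dY)·(Y/Q) = 2.54720 × (28/373.7008) = 0.191.

0.191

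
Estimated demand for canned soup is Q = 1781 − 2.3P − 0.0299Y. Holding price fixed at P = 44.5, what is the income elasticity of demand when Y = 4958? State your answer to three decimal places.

At P = 44.5, Y = 4958: Q = 1530.406.
Holding P constant, ∂Q/∂Y = −0.0299.
η_Y = (∂Q/∂Y)·(Y/Q) = -0.0299 × (4958/1530.406) = -0.097.

-0.097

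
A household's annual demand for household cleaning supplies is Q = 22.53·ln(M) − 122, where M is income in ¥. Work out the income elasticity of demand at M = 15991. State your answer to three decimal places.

At M = 15991: Q = 96.085.
dQ/dM = 22.53/M = 0.00140892 at this income.
η = (dQ/dM)·(M/Q) = 0.00140892 × (15991/96.085) = 0.234.

0.234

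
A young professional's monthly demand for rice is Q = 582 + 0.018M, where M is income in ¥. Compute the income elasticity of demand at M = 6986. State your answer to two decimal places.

At M = 6986: Q = 707.748.
dQ/dM = 0.018.
η = (dQ/dM)·(M/Q) = 0.018 × (6986/707.748) = 0.18.

0.18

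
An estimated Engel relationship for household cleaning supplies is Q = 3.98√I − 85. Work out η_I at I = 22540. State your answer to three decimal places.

0.583

At I = 22540: Q = 512.530.
dQ/dI = 3.98/(2√I) = 0.0132549 at this income.
η = (dQ/dI)·(I/Q) = 0.0132549 × (22540/512.530) = 0.583.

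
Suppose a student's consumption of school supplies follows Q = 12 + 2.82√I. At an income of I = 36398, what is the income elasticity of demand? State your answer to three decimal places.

At I = 36398: Q = 550.007.
dQ/dI = 2.82/(2√I) = 0.00739061 at this income.
η = (dQ/dI)·(I/Q) = 0.00739061 × (36398/550.007) = 0.489.

0.489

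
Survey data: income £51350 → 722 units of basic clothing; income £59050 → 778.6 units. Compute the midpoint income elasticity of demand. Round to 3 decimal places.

ΔQ = 778.6 − 722 = 56.6; midpoint Q̄ = (722 + 778.6)/2 = 750.3.
ΔI = 59050 − 51350 = 7700; midpoint Ī = (51350 + 59050)/2 = 55200.
η = (ΔQ/Q̄) ÷ (ΔI/Ī) = (56.6/750.3) ÷ (7700/55200) = 0.541.

0.541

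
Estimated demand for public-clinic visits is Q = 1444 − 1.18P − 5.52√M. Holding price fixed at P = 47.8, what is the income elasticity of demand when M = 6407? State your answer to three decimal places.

-0.234

At P = 47.8, M = 6407: Q = 945.755.
Holding P constant, ∂Q/∂M = -5.52/(2√M) = -0.0344811.
η_M = (∂Q/∂M)·(M/Q) = -0.0344811 × (6407/945.755) = -0.234.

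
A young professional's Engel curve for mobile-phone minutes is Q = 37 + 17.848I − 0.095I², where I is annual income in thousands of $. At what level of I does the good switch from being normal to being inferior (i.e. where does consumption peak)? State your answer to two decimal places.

93.94

dQ/dI = 17.848 − 0.19I.
The good is inferior where dQ/dI < 0. Setting dQ/dI = 0 gives I = 17.848 / 0.19 = 93.94.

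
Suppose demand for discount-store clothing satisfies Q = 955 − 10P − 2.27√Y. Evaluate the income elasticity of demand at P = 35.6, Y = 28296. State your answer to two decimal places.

At P = 35.6, Y = 28296: Q = 217.154.
Holding P constant, ∂Q/∂Y = -2.27/(2√Y) = -0.00674735.
η_Y = (∂Q/∂Y)·(Y/Q) = -0.00674735 × (28296/217.154) = -0.88.

-0.88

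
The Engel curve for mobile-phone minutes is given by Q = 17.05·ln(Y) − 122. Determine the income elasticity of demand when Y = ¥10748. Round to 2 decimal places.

At Y = 10748: Q = 36.266.
dQ/dY = 17.05/Y = 0.00158634 at this income.
η = (dQ/dY)·(Y/Q) = 0.00158634 × (10748/36.266) = 0.47.

0.47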